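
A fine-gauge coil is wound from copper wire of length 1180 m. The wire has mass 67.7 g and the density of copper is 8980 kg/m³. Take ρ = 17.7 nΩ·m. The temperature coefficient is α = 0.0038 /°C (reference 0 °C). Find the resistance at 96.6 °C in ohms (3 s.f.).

ρ = 17.7 nΩ·m = 1.77×10^-8 Ω·m
A = m/(density·L) = 0.0677/(8980×1180) = 6.3890e-09 m²
R = ρL/A = (1.77×10^-8)(1180)/(6.3890e-09) = 3269 Ω
R(96.6 °C) = 3269 × (1 + 0.0038×96.6) = 4470 Ω

4470 Ω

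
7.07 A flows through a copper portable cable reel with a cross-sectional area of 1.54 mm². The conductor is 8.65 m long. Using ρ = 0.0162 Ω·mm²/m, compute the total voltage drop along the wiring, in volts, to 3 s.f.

ρ = 0.0162 Ω·mm²/m = 1.62×10^-8 Ω·m
A = 1.54 mm² = 1.540e-06 m²
R = ρL/A = (1.62×10^-8)(8.65)/(1.540e-06) = 0.09099 Ω
V = IR = 7.07 × 0.09099 = 0.643 V

0.643 V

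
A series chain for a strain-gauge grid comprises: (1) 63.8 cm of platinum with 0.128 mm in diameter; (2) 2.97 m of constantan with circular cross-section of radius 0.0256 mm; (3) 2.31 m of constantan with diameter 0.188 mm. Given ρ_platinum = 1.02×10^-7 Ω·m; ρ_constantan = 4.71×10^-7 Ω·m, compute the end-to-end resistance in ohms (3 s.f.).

724 Ω

Seg 1: A = π(d/2)² = π(6.4000e-05 m)² = 1.287e-08 m²
R_1 = (1.02×10^-7)(0.638)/(1.287e-08) = 5.057 Ω
Seg 2: A = πr² = π(2.5600e-05 m)² = 2.059e-09 m²
R_2 = (4.71×10^-7)(2.97)/(2.059e-09) = 679.4 Ω
Seg 3: A = π(d/2)² = π(9.4000e-05 m)² = 2.776e-08 m²
R_3 = (4.71×10^-7)(2.31)/(2.776e-08) = 39.19 Ω
R_total = R_1 + R_2 + R_3 = 724 Ω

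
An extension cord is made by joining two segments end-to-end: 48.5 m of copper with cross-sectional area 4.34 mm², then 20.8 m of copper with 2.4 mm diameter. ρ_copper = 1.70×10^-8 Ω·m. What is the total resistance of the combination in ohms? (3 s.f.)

Segment 1: A = 4.34 mm² = 4.340e-06 m²
R₁ = ρL/A = (1.70×10^-8)(48.5)/(4.340e-06) = 0.19 Ω
Segment 2: A = π(d/2)² = π(1.2000e-03 m)² = 4.524e-06 m²
R₂ = (1.70×10^-8)(20.8)/(4.524e-06) = 0.07816 Ω
R = R₁ + R₂ = 0.268 Ω

0.268 Ω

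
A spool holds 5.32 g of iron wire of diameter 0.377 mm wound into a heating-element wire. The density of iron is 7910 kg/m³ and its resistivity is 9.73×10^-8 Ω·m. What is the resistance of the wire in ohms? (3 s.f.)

5.25 Ω

A = π(d/2)² = π(1.8850e-04 m)² = 1.1163e-07 m²
L = m/(density·A) = 0.00532/(7910×1.1163e-07) = 6.025 m
R = ρL/A = (9.73×10^-8)(6.025)/(1.1163e-07) = 5.25 Ω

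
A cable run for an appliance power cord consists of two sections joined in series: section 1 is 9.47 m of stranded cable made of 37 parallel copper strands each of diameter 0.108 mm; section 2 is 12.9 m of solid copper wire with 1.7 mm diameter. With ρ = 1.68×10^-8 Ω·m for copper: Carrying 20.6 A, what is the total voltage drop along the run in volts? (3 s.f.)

11.6 V

Section 1: A_strand = π(5.4000e-05)² = 9.161e-09 m²; R₁ = ρL/(N·A_s) = (1.68×10^-8)(9.47)/(37×9.161e-09) = 0.4694 Ω
Section 2: A = π(d/2)² = π(8.5000e-04 m)² = 2.270e-06 m²
R₂ = (1.68×10^-8)(12.9)/(2.270e-06) = 0.09548 Ω
R = R₁ + R₂ = 0.5649 Ω
V = IR = 20.6 × 0.5649 = 11.6 V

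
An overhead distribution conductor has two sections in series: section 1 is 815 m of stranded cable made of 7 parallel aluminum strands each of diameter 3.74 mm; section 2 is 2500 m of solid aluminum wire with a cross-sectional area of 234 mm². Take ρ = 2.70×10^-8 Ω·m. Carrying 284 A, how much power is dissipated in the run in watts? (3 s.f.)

Section 1: A_strand = π(1.8700e-03)² = 1.099e-05 m²; R₁ = ρL/(N·A_s) = (2.70×10^-8)(815)/(7×1.099e-05) = 0.2861 Ω
Section 2: A = 234 mm² = 2.340e-04 m²
R₂ = (2.70×10^-8)(2500)/(2.340e-04) = 0.2885 Ω
R = R₁ + R₂ = 0.5746 Ω
P = I²R = (284)² × 0.5746 = 46300 W

46300 W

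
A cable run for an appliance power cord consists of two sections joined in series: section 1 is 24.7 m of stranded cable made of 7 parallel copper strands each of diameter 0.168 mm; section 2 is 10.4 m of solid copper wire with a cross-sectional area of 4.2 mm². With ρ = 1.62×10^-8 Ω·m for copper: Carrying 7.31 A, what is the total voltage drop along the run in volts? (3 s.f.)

19.1 V

Section 1: A_strand = π(8.4000e-05)² = 2.217e-08 m²; R₁ = ρL/(N·A_s) = (1.62×10^-8)(24.7)/(7×2.217e-08) = 2.579 Ω
Section 2: A = 4.2 mm² = 4.200e-06 m²
R₂ = (1.62×10^-8)(10.4)/(4.200e-06) = 0.04011 Ω
R = R₁ + R₂ = 2.619 Ω
V = IR = 7.31 × 2.619 = 19.1 V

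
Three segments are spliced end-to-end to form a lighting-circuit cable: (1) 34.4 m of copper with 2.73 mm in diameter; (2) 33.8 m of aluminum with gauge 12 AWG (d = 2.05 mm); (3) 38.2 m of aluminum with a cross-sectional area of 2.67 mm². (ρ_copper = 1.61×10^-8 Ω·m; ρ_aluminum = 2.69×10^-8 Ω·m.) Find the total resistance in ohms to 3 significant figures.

0.755 Ω

Seg 1: A = π(d/2)² = π(1.3650e-03 m)² = 5.853e-06 m²
R_1 = (1.61×10^-8)(34.4)/(5.853e-06) = 0.09462 Ω
Seg 2: A = π(2.05/2 mm)² = π(1.0250e-03 m)² = 3.301e-06 m²
R_2 = (2.69×10^-8)(33.8)/(3.301e-06) = 0.2755 Ω
Seg 3: A = 2.67 mm² = 2.670e-06 m²
R_3 = (2.69×10^-8)(38.2)/(2.670e-06) = 0.3849 Ω
R_total = R_1 + R_2 + R_3 = 0.755 Ω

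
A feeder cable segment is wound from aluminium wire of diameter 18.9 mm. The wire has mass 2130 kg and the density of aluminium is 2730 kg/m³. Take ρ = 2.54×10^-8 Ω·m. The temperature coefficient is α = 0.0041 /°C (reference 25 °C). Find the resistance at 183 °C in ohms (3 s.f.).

0.415 Ω

A = π(d/2)² = π(9.4500e-03 m)² = 2.8055e-04 m²
L = m/(density·A) = 2130/(2730×2.8055e-04) = 2781 m
R = ρL/A = (2.54×10^-8)(2781)/(2.8055e-04) = 0.2518 Ω
R(183 °C) = 0.2518 × (1 + 0.0041×158) = 0.415 Ω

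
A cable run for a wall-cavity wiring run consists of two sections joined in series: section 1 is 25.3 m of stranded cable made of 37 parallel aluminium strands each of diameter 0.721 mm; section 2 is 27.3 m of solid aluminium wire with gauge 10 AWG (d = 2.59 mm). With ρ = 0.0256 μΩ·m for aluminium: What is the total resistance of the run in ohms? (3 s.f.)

ρ = 0.0256 μΩ·m = 2.56×10^-8 Ω·m
Section 1: A_strand = π(3.6050e-04)² = 4.083e-07 m²; R₁ = ρL/(N·A_s) = (2.56×10^-8)(25.3)/(37×4.083e-07) = 0.04287 Ω
Section 2: A = π(2.59/2 mm)² = π(1.2950e-03 m)² = 5.269e-06 m²
R₂ = (2.56×10^-8)(27.3)/(5.269e-06) = 0.1327 Ω
R = R₁ + R₂ = 0.176 Ω

0.176 Ω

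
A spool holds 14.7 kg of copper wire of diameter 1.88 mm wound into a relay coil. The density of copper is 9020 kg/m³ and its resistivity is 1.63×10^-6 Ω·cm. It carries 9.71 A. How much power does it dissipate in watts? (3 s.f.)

325 W

ρ = 1.63×10^-6 Ω·cm = 1.63×10^-8 Ω·m
A = π(d/2)² = π(9.4000e-04 m)² = 2.7759e-06 m²
L = m/(density·A) = 14.7/(9020×2.7759e-06) = 587.1 m
R = ρL/A = (1.63×10^-8)(587.1)/(2.7759e-06) = 3.447 Ω
P = I²R = (9.71)² × 3.447 = 325 W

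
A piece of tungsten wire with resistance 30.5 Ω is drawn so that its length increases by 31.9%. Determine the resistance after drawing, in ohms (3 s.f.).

53.1 Ω

k = 1 + 31.9/100 = 1.319; volume constant ⇒ A' = A/k, so R' = k²R.
R' = 1.74 × 30.5 = 53.1 Ω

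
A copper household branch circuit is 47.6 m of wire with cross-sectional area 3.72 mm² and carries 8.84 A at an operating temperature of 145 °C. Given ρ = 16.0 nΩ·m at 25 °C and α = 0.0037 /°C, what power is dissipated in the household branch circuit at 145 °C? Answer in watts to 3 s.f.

23.1 W

ρ = 16.0 nΩ·m = 1.60×10^-8 Ω·m
A = 3.72 mm² = 3.720e-06 m²
R₍25₎ = ρL/A = (1.60×10^-8)(47.6)/(3.720e-06) = 0.2047 Ω
R₍145₎ = R₍25₎(1 + αΔT) = 0.2047 × (1 + 0.0037×120) = 0.2956 Ω
P = I²R = (8.84)² × 0.2956 = 23.1 W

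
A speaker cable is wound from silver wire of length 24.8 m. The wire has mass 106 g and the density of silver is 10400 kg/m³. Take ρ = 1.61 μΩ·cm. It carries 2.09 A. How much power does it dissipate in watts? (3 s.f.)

ρ = 1.61 μΩ·cm = 1.61×10^-8 Ω·m
A = m/(density·L) = 0.106/(10400×24.8) = 4.1098e-07 m²
R = ρL/A = (1.61×10^-8)(24.8)/(4.1098e-07) = 0.9715 Ω
P = I²R = (2.09)² × 0.9715 = 4.24 W

4.24 W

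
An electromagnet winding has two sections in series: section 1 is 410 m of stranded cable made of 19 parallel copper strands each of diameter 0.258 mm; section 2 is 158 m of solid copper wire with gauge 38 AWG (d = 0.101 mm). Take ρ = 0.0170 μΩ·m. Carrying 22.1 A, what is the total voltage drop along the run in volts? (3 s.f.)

ρ = 0.0170 μΩ·m = 1.70×10^-8 Ω·m
Section 1: A_strand = π(1.2900e-04)² = 5.228e-08 m²; R₁ = ρL/(N·A_s) = (1.70×10^-8)(410)/(19×5.228e-08) = 7.017 Ω
Section 2: A = π(0.101/2 mm)² = π(5.0500e-05 m)² = 8.012e-09 m²
R₂ = (1.70×10^-8)(158)/(8.012e-09) = 335.3 Ω
R = R₁ + R₂ = 342.3 Ω
V = IR = 22.1 × 342.3 = 7560 V

7560 V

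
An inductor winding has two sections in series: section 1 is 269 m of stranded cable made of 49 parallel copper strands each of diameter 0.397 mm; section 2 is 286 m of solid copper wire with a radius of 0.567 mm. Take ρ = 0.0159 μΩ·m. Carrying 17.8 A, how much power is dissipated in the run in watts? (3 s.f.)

ρ = 0.0159 μΩ·m = 1.59×10^-8 Ω·m
Section 1: A_strand = π(1.9850e-04)² = 1.238e-07 m²; R₁ = ρL/(N·A_s) = (1.59×10^-8)(269)/(49×1.238e-07) = 0.7052 Ω
Section 2: A = πr² = π(5.6700e-04 m)² = 1.010e-06 m²
R₂ = (1.59×10^-8)(286)/(1.010e-06) = 4.502 Ω
R = R₁ + R₂ = 5.208 Ω
P = I²R = (17.8)² × 5.208 = 1650 W

1650 W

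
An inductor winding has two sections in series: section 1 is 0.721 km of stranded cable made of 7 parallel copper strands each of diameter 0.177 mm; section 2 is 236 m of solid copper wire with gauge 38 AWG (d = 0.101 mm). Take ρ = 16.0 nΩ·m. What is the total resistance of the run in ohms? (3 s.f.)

ρ = 16.0 nΩ·m = 1.60×10^-8 Ω·m
Section 1: A_strand = π(8.8500e-05)² = 2.461e-08 m²; R₁ = ρL/(N·A_s) = (1.60×10^-8)(721)/(7×2.461e-08) = 66.98 Ω
Section 2: A = π(0.101/2 mm)² = π(5.0500e-05 m)² = 8.012e-09 m²
R₂ = (1.60×10^-8)(236)/(8.012e-09) = 471.3 Ω
R = R₁ + R₂ = 538 Ω

538 Ω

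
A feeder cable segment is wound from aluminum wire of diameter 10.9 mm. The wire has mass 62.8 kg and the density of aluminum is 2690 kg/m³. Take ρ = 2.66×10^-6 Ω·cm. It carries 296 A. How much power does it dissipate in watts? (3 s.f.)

6250 W

ρ = 2.66×10^-6 Ω·cm = 2.66×10^-8 Ω·m
A = π(d/2)² = π(5.4500e-03 m)² = 9.3313e-05 m²
L = m/(density·A) = 62.8/(2690×9.3313e-05) = 250.2 m
R = ρL/A = (2.66×10^-8)(250.2)/(9.3313e-05) = 0.07132 Ω
P = I²R = (296)² × 0.07132 = 6250 W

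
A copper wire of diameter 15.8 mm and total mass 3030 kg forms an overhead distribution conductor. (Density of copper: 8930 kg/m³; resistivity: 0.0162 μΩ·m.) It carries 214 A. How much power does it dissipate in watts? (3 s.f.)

ρ = 0.0162 μΩ·m = 1.62×10^-8 Ω·m
A = π(d/2)² = π(7.9000e-03 m)² = 1.9607e-04 m²
L = m/(density·A) = 3030/(8930×1.9607e-04) = 1731 m
R = ρL/A = (1.62×10^-8)(1731)/(1.9607e-04) = 0.143 Ω
P = I²R = (214)² × 0.143 = 6550 W

6550 W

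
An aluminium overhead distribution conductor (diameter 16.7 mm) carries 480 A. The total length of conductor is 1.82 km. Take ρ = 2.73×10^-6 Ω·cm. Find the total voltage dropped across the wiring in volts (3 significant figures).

109 V

ρ = 2.73×10^-6 Ω·cm = 2.73×10^-8 Ω·m
A = π(d/2)² = π(8.3500e-03 m)² = 2.190e-04 m²
R = ρL/A = (2.73×10^-8)(1820)/(2.190e-04) = 0.2268 Ω
V = IR = 480 × 0.2268 = 109 V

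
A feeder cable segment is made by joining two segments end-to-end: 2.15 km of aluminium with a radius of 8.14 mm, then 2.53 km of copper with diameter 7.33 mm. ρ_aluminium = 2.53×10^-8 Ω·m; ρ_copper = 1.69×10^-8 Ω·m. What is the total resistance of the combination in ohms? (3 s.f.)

Segment 1: A = πr² = π(8.1400e-03 m)² = 2.082e-04 m²
R₁ = ρL/A = (2.53×10^-8)(2150)/(2.082e-04) = 0.2613 Ω
Segment 2: A = π(d/2)² = π(3.6650e-03 m)² = 4.220e-05 m²
R₂ = (1.69×10^-8)(2530)/(4.220e-05) = 1.013 Ω
R = R₁ + R₂ = 1.27 Ω

1.27 Ω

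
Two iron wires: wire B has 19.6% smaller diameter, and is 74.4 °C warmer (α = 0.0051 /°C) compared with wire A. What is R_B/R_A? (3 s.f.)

2.13

R ∝ ρL/d² with ρ ∝ (1+αΔT), so R_B/R_A = (1 − 19.6/100)⁻² × (1 + 0.0051×74.4)
= 1.547 × 1.379 = 2.13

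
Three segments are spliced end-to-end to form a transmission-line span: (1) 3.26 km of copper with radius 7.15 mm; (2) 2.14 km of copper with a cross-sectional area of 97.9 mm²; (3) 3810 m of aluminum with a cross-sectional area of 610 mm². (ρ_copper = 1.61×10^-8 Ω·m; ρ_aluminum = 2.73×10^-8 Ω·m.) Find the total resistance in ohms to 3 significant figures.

0.849 Ω

Seg 1: A = πr² = π(7.1500e-03 m)² = 1.606e-04 m²
R_1 = (1.61×10^-8)(3260)/(1.606e-04) = 0.3268 Ω
Seg 2: A = 97.9 mm² = 9.790e-05 m²
R_2 = (1.61×10^-8)(2140)/(9.790e-05) = 0.3519 Ω
Seg 3: A = 610 mm² = 6.100e-04 m²
R_3 = (2.73×10^-8)(3810)/(6.100e-04) = 0.1705 Ω
R_total = R_1 + R_2 + R_3 = 0.849 Ω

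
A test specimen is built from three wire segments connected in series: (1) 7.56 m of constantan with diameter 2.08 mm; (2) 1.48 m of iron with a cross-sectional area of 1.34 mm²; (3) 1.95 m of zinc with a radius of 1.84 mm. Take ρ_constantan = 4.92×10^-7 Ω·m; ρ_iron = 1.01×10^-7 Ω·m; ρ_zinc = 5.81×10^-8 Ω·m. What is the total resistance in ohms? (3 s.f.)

Seg 1: A = π(d/2)² = π(1.0400e-03 m)² = 3.398e-06 m²
R_1 = (4.92×10^-7)(7.56)/(3.398e-06) = 1.095 Ω
Seg 2: A = 1.34 mm² = 1.340e-06 m²
R_2 = (1.01×10^-7)(1.48)/(1.340e-06) = 0.1116 Ω
Seg 3: A = πr² = π(1.8400e-03 m)² = 1.064e-05 m²
R_3 = (5.81×10^-8)(1.95)/(1.064e-05) = 0.01065 Ω
R_total = R_1 + R_2 + R_3 = 1.22 Ω

1.22 Ω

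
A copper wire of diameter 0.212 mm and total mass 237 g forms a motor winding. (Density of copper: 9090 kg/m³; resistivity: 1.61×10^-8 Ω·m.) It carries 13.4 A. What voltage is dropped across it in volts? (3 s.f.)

4510 V

A = π(d/2)² = π(1.0600e-04 m)² = 3.5299e-08 m²
L = m/(density·A) = 0.237/(9090×3.5299e-08) = 738.6 m
R = ρL/A = (1.61×10^-8)(738.6)/(3.5299e-08) = 336.9 Ω
V = IR = 13.4 × 336.9 = 4510 V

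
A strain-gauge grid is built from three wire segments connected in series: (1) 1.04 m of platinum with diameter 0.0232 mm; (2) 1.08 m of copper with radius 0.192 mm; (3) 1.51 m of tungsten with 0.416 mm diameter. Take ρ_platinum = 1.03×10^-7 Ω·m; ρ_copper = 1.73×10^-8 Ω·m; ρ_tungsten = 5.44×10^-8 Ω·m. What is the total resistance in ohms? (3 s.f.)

Seg 1: A = π(d/2)² = π(1.1600e-05 m)² = 4.227e-10 m²
R_1 = (1.03×10^-7)(1.04)/(4.227e-10) = 253.4 Ω
Seg 2: A = πr² = π(1.9200e-04 m)² = 1.158e-07 m²
R_2 = (1.73×10^-8)(1.08)/(1.158e-07) = 0.1613 Ω
Seg 3: A = π(d/2)² = π(2.0800e-04 m)² = 1.359e-07 m²
R_3 = (5.44×10^-8)(1.51)/(1.359e-07) = 0.6044 Ω
R_total = R_1 + R_2 + R_3 = 254 Ω

254 Ω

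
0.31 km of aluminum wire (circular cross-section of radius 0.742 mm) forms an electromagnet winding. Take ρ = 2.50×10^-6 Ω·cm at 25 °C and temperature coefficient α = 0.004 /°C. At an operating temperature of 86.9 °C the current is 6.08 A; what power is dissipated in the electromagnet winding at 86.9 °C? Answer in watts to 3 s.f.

ρ = 2.50×10^-6 Ω·cm = 2.50×10^-8 Ω·m
A = πr² = π(7.4200e-04 m)² = 1.730e-06 m²
R₍25₎ = ρL/A = (2.50×10^-8)(310)/(1.730e-06) = 4.481 Ω
R₍86.9₎ = R₍25₎(1 + αΔT) = 4.481 × (1 + 0.004×61.9) = 5.59 Ω
P = I²R = (6.08)² × 5.59 = 207 W

207 W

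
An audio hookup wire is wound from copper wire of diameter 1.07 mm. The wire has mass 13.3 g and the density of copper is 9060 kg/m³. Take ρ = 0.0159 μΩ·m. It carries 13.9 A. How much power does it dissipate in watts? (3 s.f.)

5.58 W

ρ = 0.0159 μΩ·m = 1.59×10^-8 Ω·m
A = π(d/2)² = π(5.3500e-04 m)² = 8.9920e-07 m²
L = m/(density·A) = 0.0133/(9060×8.9920e-07) = 1.633 m
R = ρL/A = (1.59×10^-8)(1.633)/(8.9920e-07) = 0.02887 Ω
P = I²R = (13.9)² × 0.02887 = 5.58 W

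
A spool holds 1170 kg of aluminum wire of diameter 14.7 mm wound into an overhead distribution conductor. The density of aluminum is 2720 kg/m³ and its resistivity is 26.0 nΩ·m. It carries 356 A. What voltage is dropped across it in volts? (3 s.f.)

ρ = 26.0 nΩ·m = 2.60×10^-8 Ω·m
A = π(d/2)² = π(7.3500e-03 m)² = 1.6972e-04 m²
L = m/(density·A) = 1170/(2720×1.6972e-04) = 2535 m
R = ρL/A = (2.60×10^-8)(2535)/(1.6972e-04) = 0.3883 Ω
V = IR = 356 × 0.3883 = 138 V

138 V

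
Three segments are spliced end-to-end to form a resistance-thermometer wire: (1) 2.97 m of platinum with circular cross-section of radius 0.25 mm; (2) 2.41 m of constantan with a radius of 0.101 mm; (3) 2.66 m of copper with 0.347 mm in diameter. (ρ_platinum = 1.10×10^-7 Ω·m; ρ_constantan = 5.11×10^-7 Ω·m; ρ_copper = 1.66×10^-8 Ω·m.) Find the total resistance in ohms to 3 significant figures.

Seg 1: A = πr² = π(2.5000e-04 m)² = 1.963e-07 m²
R_1 = (1.10×10^-7)(2.97)/(1.963e-07) = 1.664 Ω
Seg 2: A = πr² = π(1.0100e-04 m)² = 3.205e-08 m²
R_2 = (5.11×10^-7)(2.41)/(3.205e-08) = 38.43 Ω
Seg 3: A = π(d/2)² = π(1.7350e-04 m)² = 9.457e-08 m²
R_3 = (1.66×10^-8)(2.66)/(9.457e-08) = 0.4669 Ω
R_total = R_1 + R_2 + R_3 = 40.6 Ω

40.6 Ω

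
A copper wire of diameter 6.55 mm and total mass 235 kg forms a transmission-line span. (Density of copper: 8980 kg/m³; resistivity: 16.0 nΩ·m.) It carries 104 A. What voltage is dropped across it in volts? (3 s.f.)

ρ = 16.0 nΩ·m = 1.60×10^-8 Ω·m
A = π(d/2)² = π(3.2750e-03 m)² = 3.3696e-05 m²
L = m/(density·A) = 235/(8980×3.3696e-05) = 776.6 m
R = ρL/A = (1.60×10^-8)(776.6)/(3.3696e-05) = 0.3688 Ω
V = IR = 104 × 0.3688 = 38.4 V

38.4 V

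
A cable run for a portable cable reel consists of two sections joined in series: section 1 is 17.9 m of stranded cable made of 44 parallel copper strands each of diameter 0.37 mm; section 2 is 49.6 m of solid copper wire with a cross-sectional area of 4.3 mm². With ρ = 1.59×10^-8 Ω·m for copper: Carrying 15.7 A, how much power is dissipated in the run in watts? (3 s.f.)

60.0 W

Section 1: A_strand = π(1.8500e-04)² = 1.075e-07 m²; R₁ = ρL/(N·A_s) = (1.59×10^-8)(17.9)/(44×1.075e-07) = 0.06016 Ω
Section 2: A = 4.3 mm² = 4.300e-06 m²
R₂ = (1.59×10^-8)(49.6)/(4.300e-06) = 0.1834 Ω
R = R₁ + R₂ = 0.2436 Ω
P = I²R = (15.7)² × 0.2436 = 60.0 W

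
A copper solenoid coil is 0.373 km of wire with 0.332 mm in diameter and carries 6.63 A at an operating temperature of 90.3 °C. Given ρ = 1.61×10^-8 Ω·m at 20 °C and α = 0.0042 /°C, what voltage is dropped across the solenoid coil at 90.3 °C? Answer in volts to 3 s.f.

A = π(d/2)² = π(1.6600e-04 m)² = 8.657e-08 m²
R₍20₎ = ρL/A = (1.61×10^-8)(373)/(8.657e-08) = 69.37 Ω
R₍90.3₎ = R₍20₎(1 + αΔT) = 69.37 × (1 + 0.0042×70.3) = 89.85 Ω
V = IR = 6.63 × 89.85 = 596 V

596 V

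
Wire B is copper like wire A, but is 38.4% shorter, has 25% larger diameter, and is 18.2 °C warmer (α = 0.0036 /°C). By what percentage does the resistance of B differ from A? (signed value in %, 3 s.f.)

-58.0%

R ∝ ρL/d² with ρ ∝ (1+αΔT), so R_B/R_A = (1 − 38.4/100) × (1 + 25/100)⁻² × (1 + 0.0036×18.2)
= 0.616 × 0.64 × 1.065 = 0.4201
(R_B − R_A)/R_A = 0.4201 − 1 = -58.0%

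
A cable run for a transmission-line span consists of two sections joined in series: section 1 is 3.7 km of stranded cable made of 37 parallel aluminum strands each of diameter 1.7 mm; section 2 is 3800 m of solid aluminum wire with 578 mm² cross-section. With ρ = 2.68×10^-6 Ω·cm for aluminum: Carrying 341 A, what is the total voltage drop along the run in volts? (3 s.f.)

ρ = 2.68×10^-6 Ω·cm = 2.68×10^-8 Ω·m
Section 1: A_strand = π(8.5000e-04)² = 2.270e-06 m²; R₁ = ρL/(N·A_s) = (2.68×10^-8)(3700)/(37×2.270e-06) = 1.181 Ω
Section 2: A = 578 mm² = 5.780e-04 m²
R₂ = (2.68×10^-8)(3800)/(5.780e-04) = 0.1762 Ω
R = R₁ + R₂ = 1.357 Ω
V = IR = 341 × 1.357 = 463 V

463 V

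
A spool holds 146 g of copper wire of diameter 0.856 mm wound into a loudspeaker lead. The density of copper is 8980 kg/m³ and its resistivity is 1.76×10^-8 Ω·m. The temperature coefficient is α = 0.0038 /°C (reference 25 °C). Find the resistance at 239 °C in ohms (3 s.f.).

1.57 Ω

A = π(d/2)² = π(4.2800e-04 m)² = 5.7549e-07 m²
L = m/(density·A) = 0.146/(8980×5.7549e-07) = 28.25 m
R = ρL/A = (1.76×10^-8)(28.25)/(5.7549e-07) = 0.864 Ω
R(239 °C) = 0.864 × (1 + 0.0038×214) = 1.57 Ω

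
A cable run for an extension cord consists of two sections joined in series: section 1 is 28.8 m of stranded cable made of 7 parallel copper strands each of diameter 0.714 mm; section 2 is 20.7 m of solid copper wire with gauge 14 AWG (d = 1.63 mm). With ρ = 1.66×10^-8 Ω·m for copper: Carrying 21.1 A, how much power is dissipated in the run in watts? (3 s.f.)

Section 1: A_strand = π(3.5700e-04)² = 4.004e-07 m²; R₁ = ρL/(N·A_s) = (1.66×10^-8)(28.8)/(7×4.004e-07) = 0.1706 Ω
Section 2: A = π(1.63/2 mm)² = π(8.1500e-04 m)² = 2.087e-06 m²
R₂ = (1.66×10^-8)(20.7)/(2.087e-06) = 0.1647 Ω
R = R₁ + R₂ = 0.3352 Ω
P = I²R = (21.1)² × 0.3352 = 149 W

149 W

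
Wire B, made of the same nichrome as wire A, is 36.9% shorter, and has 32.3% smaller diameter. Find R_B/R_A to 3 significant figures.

R ∝ L/d², so R_B/R_A = (1 − 36.9/100) × (1 − 32.3/100)⁻²
= 0.631 × 2.182 = 1.38

1.38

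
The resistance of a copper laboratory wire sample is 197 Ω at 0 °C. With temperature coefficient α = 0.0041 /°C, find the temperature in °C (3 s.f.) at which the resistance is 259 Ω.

76.8 °C

R = R₀(1 + α(T − T₀)) ⇒ T = T₀ + (R/R₀ − 1)/α
T = 0 + (259/197 − 1)/0.0041 = 0 + (0.3147)/0.0041 = 76.8 °C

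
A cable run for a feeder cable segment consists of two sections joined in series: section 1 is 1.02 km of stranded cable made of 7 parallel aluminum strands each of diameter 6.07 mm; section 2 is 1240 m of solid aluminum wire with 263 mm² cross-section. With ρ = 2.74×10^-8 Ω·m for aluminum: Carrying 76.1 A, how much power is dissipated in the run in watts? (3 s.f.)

1550 W

Section 1: A_strand = π(3.0350e-03)² = 2.894e-05 m²; R₁ = ρL/(N·A_s) = (2.74×10^-8)(1020)/(7×2.894e-05) = 0.138 Ω
Section 2: A = 263 mm² = 2.630e-04 m²
R₂ = (2.74×10^-8)(1240)/(2.630e-04) = 0.1292 Ω
R = R₁ + R₂ = 0.2672 Ω
P = I²R = (76.1)² × 0.2672 = 1550 W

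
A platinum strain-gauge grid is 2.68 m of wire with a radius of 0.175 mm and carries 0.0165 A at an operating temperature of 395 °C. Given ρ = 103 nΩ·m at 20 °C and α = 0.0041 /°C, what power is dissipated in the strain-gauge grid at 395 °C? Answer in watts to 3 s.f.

0.00198 W

ρ = 103 nΩ·m = 1.03×10^-7 Ω·m
A = πr² = π(1.7500e-04 m)² = 9.621e-08 m²
R₍20₎ = ρL/A = (1.03×10^-7)(2.68)/(9.621e-08) = 2.869 Ω
R₍395₎ = R₍20₎(1 + αΔT) = 2.869 × (1 + 0.0041×375) = 7.28 Ω
P = I²R = (0.0165)² × 7.28 = 0.00198 W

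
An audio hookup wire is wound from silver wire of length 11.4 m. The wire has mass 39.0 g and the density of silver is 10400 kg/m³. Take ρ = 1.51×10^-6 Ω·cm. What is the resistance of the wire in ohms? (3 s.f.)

ρ = 1.51×10^-6 Ω·cm = 1.51×10^-8 Ω·m
A = m/(density·L) = 0.039/(10400×11.4) = 3.2895e-07 m²
R = ρL/A = (1.51×10^-8)(11.4)/(3.2895e-07) = 0.523 Ω

0.523 Ω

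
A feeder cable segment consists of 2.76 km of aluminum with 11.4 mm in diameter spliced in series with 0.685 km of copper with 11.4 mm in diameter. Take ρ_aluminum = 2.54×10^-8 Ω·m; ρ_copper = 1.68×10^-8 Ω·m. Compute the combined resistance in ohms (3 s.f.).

0.800 Ω

Segment 1: A = π(d/2)² = π(5.7000e-03 m)² = 1.021e-04 m²
R₁ = ρL/A = (2.54×10^-8)(2760)/(1.021e-04) = 0.6868 Ω
R₂ = (1.68×10^-8)(685)/(1.021e-04) = 0.1127 Ω
R = R₁ + R₂ = 0.800 Ω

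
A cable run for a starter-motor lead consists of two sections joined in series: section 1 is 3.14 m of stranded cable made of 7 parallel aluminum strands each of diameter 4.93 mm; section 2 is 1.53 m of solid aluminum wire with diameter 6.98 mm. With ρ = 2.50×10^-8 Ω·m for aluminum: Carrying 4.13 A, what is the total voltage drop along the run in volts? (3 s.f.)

Section 1: A_strand = π(2.4650e-03)² = 1.909e-05 m²; R₁ = ρL/(N·A_s) = (2.50×10^-8)(3.14)/(7×1.909e-05) = 5.875×10^-4 Ω
Section 2: A = π(d/2)² = π(3.4900e-03 m)² = 3.826e-05 m²
R₂ = (2.50×10^-8)(1.53)/(3.826e-05) = 9.996×10^-4 Ω
R = R₁ + R₂ = 0.001587 Ω
V = IR = 4.13 × 0.001587 = 0.00655 V

0.00655 V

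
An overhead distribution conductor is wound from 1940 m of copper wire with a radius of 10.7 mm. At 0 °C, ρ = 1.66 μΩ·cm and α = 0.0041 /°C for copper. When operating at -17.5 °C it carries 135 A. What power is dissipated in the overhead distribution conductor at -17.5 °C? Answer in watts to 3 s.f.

ρ = 1.66 μΩ·cm = 1.66×10^-8 Ω·m
A = πr² = π(1.0700e-02 m)² = 3.597e-04 m²
R₍0₎ = ρL/A = (1.66×10^-8)(1940)/(3.597e-04) = 0.08953 Ω
R₍-17.5₎ = R₍0₎(1 + αΔT) = 0.08953 × (1 + 0.0041×-17.5) = 0.08311 Ω
P = I²R = (135)² × 0.08311 = 1510 W

1510 W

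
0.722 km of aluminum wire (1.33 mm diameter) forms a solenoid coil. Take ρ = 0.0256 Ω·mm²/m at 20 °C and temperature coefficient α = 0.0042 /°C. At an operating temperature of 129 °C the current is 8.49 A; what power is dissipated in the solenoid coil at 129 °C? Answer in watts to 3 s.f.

ρ = 0.0256 Ω·mm²/m = 2.56×10^-8 Ω·m
A = π(d/2)² = π(6.6500e-04 m)² = 1.389e-06 m²
R₍20₎ = ρL/A = (2.56×10^-8)(722)/(1.389e-06) = 13.3 Ω
R₍129₎ = R₍20₎(1 + αΔT) = 13.3 × (1 + 0.0042×109) = 19.39 Ω
P = I²R = (8.49)² × 19.39 = 1400 W

1400 W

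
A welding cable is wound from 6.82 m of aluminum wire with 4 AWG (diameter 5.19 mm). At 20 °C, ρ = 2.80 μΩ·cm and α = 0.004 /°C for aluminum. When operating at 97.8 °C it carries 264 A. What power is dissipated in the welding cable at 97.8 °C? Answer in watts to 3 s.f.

825 W

ρ = 2.80 μΩ·cm = 2.80×10^-8 Ω·m
A = π(5.19/2 mm)² = π(2.5950e-03 m)² = 2.116e-05 m²
R₍20₎ = ρL/A = (2.80×10^-8)(6.82)/(2.116e-05) = 0.009026 Ω
R₍97.8₎ = R₍20₎(1 + αΔT) = 0.009026 × (1 + 0.004×77.8) = 0.01184 Ω
P = I²R = (264)² × 0.01184 = 825 W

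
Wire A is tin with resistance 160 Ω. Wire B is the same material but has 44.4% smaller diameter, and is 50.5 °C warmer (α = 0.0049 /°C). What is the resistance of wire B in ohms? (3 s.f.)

R ∝ ρL/d² with ρ ∝ (1+αΔT), so R_B/R_A = (1 − 44.4/100)⁻² × (1 + 0.0049×50.5)
= 3.235 × 1.247 = 4.035
R_B = 4.035 × 160 = 646 Ω

646 Ω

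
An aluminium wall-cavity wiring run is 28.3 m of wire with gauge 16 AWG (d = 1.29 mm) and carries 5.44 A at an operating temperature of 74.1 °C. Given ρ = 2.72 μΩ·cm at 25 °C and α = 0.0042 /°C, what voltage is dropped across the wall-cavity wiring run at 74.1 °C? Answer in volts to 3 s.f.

ρ = 2.72 μΩ·cm = 2.72×10^-8 Ω·m
A = π(1.29/2 mm)² = π(6.4500e-04 m)² = 1.307e-06 m²
R₍25₎ = ρL/A = (2.72×10^-8)(28.3)/(1.307e-06) = 0.589 Ω
R₍74.1₎ = R₍25₎(1 + αΔT) = 0.589 × (1 + 0.0042×49.1) = 0.7104 Ω
V = IR = 5.44 × 0.7104 = 3.86 V

3.86 V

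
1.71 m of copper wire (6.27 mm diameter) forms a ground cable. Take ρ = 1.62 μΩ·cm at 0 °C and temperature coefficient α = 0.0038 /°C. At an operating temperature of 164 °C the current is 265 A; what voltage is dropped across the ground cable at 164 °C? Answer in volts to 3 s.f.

0.386 V

ρ = 1.62 μΩ·cm = 1.62×10^-8 Ω·m
A = π(d/2)² = π(3.1350e-03 m)² = 3.088e-05 m²
R₍0₎ = ρL/A = (1.62×10^-8)(1.71)/(3.088e-05) = 8.972×10^-4 Ω
R₍164₎ = R₍0₎(1 + αΔT) = 8.972×10^-4 × (1 + 0.0038×164) = 0.001456 Ω
V = IR = 265 × 0.001456 = 0.386 V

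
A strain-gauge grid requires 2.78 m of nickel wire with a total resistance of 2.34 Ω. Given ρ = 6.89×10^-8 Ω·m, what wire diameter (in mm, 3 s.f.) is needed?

A = ρL/R = (6.89×10^-8)(2.78)/(2.34) = 8.186e-08 m²
d = 2√(A/π) = 3.228e-04 m = 0.323 mm

0.323 mm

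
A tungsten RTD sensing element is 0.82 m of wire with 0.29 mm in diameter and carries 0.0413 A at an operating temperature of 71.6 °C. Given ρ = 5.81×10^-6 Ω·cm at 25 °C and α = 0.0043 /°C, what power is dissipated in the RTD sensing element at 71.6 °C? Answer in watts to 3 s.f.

0.00148 W

ρ = 5.81×10^-6 Ω·cm = 5.81×10^-8 Ω·m
A = π(d/2)² = π(1.4500e-04 m)² = 6.605e-08 m²
R₍25₎ = ρL/A = (5.81×10^-8)(0.82)/(6.605e-08) = 0.7213 Ω
R₍71.6₎ = R₍25₎(1 + αΔT) = 0.7213 × (1 + 0.0043×46.6) = 0.8658 Ω
P = I²R = (0.0413)² × 0.8658 = 0.00148 W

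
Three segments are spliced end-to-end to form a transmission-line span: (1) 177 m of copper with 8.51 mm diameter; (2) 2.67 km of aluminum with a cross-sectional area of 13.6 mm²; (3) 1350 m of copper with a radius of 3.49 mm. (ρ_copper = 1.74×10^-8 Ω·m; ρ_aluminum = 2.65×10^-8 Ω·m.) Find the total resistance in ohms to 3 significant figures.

Seg 1: A = π(d/2)² = π(4.2550e-03 m)² = 5.688e-05 m²
R_1 = (1.74×10^-8)(177)/(5.688e-05) = 0.05415 Ω
Seg 2: A = 13.6 mm² = 1.360e-05 m²
R_2 = (2.65×10^-8)(2670)/(1.360e-05) = 5.203 Ω
Seg 3: A = πr² = π(3.4900e-03 m)² = 3.826e-05 m²
R_3 = (1.74×10^-8)(1350)/(3.826e-05) = 0.6139 Ω
R_total = R_1 + R_2 + R_3 = 5.87 Ω

5.87 Ω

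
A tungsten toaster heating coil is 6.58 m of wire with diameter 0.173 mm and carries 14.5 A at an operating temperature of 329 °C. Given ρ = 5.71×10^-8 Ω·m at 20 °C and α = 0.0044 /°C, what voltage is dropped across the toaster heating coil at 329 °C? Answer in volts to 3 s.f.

A = π(d/2)² = π(8.6500e-05 m)² = 2.351e-08 m²
R₍20₎ = ρL/A = (5.71×10^-8)(6.58)/(2.351e-08) = 15.98 Ω
R₍329₎ = R₍20₎(1 + αΔT) = 15.98 × (1 + 0.0044×309) = 37.72 Ω
V = IR = 14.5 × 37.72 = 547 V

547 V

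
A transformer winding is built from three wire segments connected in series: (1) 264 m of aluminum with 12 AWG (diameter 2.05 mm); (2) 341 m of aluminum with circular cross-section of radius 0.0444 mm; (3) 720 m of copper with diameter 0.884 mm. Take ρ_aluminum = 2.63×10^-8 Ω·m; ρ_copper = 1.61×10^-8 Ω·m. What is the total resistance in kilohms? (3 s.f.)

Seg 1: A = π(2.05/2 mm)² = π(1.0250e-03 m)² = 3.301e-06 m²
R_1 = (2.63×10^-8)(264)/(3.301e-06) = 2.104 Ω
Seg 2: A = πr² = π(4.4400e-05 m)² = 6.193e-09 m²
R_2 = (2.63×10^-8)(341)/(6.193e-09) = 1448 Ω
Seg 3: A = π(d/2)² = π(4.4200e-04 m)² = 6.138e-07 m²
R_3 = (1.61×10^-8)(720)/(6.138e-07) = 18.89 Ω
R_total = R_1 + R_2 + R_3 = 1.47 kΩ

1.47 kΩ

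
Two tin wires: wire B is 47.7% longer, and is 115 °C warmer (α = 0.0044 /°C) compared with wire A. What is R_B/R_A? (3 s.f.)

2.22

R ∝ ρL/d² with ρ ∝ (1+αΔT), so R_B/R_A = (1 + 47.7/100) × (1 + 0.0044×115)
= 1.477 × 1.506 = 2.22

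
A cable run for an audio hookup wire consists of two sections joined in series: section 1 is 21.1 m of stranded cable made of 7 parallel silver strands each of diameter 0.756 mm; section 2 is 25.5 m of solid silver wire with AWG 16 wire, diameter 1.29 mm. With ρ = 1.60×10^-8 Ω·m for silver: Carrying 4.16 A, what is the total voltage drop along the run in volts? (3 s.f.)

1.75 V

Section 1: A_strand = π(3.7800e-04)² = 4.489e-07 m²; R₁ = ρL/(N·A_s) = (1.60×10^-8)(21.1)/(7×4.489e-07) = 0.1074 Ω
Section 2: A = π(1.29/2 mm)² = π(6.4500e-04 m)² = 1.307e-06 m²
R₂ = (1.60×10^-8)(25.5)/(1.307e-06) = 0.3122 Ω
R = R₁ + R₂ = 0.4196 Ω
V = IR = 4.16 × 0.4196 = 1.75 V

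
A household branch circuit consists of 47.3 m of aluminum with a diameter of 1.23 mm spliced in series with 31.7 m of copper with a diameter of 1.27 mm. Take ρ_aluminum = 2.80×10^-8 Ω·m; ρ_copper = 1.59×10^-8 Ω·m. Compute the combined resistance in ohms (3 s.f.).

1.51 Ω

Segment 1: A = π(d/2)² = π(6.1500e-04 m)² = 1.188e-06 m²
R₁ = ρL/A = (2.80×10^-8)(47.3)/(1.188e-06) = 1.115 Ω
Segment 2: A = π(d/2)² = π(6.3500e-04 m)² = 1.267e-06 m²
R₂ = (1.59×10^-8)(31.7)/(1.267e-06) = 0.3979 Ω
R = R₁ + R₂ = 1.51 Ω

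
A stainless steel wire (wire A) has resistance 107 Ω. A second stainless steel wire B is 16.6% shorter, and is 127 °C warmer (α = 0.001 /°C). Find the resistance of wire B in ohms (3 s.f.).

R ∝ ρL/d² with ρ ∝ (1+αΔT), so R_B/R_A = (1 − 16.6/100) × (1 + 0.001×127)
= 0.834 × 1.127 = 0.9399
R_B = 0.9399 × 107 = 101 Ω

101 Ω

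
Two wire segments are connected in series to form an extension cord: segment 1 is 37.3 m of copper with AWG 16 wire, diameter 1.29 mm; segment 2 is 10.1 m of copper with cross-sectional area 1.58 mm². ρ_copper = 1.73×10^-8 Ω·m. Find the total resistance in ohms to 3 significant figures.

Segment 1: A = π(1.29/2 mm)² = π(6.4500e-04 m)² = 1.307e-06 m²
R₁ = ρL/A = (1.73×10^-8)(37.3)/(1.307e-06) = 0.4937 Ω
Segment 2: A = 1.58 mm² = 1.580e-06 m²
R₂ = (1.73×10^-8)(10.1)/(1.580e-06) = 0.1106 Ω
R = R₁ + R₂ = 0.604 Ω

0.604 Ω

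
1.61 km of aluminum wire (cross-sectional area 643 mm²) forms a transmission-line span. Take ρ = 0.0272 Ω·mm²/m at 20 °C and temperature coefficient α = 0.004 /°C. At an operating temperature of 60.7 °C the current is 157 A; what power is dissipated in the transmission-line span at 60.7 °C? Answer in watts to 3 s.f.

1950 W

ρ = 0.0272 Ω·mm²/m = 2.72×10^-8 Ω·m
A = 643 mm² = 6.430e-04 m²
R₍20₎ = ρL/A = (2.72×10^-8)(1610)/(6.430e-04) = 0.06811 Ω
R₍60.7₎ = R₍20₎(1 + αΔT) = 0.06811 × (1 + 0.004×40.7) = 0.07919 Ω
P = I²R = (157)² × 0.07919 = 1950 W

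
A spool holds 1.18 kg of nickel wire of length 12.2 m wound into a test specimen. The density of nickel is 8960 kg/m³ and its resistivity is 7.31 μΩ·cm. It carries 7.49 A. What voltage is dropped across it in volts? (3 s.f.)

0.619 V

ρ = 7.31 μΩ·cm = 7.31×10^-8 Ω·m
A = m/(density·L) = 1.18/(8960×12.2) = 1.0795e-05 m²
R = ρL/A = (7.31×10^-8)(12.2)/(1.0795e-05) = 0.08262 Ω
V = IR = 7.49 × 0.08262 = 0.619 V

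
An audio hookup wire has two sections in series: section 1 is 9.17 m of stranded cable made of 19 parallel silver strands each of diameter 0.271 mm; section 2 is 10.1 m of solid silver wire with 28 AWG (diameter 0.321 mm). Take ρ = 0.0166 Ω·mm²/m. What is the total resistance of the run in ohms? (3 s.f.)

ρ = 0.0166 Ω·mm²/m = 1.66×10^-8 Ω·m
Section 1: A_strand = π(1.3550e-04)² = 5.768e-08 m²; R₁ = ρL/(N·A_s) = (1.66×10^-8)(9.17)/(19×5.768e-08) = 0.1389 Ω
Section 2: A = π(0.321/2 mm)² = π(1.6050e-04 m)² = 8.093e-08 m²
R₂ = (1.66×10^-8)(10.1)/(8.093e-08) = 2.072 Ω
R = R₁ + R₂ = 2.21 Ω

2.21 Ω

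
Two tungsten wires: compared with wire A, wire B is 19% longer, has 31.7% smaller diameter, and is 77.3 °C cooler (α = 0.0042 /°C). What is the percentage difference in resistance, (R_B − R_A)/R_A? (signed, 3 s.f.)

R ∝ ρL/d² with ρ ∝ (1+αΔT), so R_B/R_A = (1 + 19/100) × (1 − 31.7/100)⁻² × (1 − 0.0042×77.3)
= 1.19 × 2.144 × 0.6753 = 1.723
(R_B − R_A)/R_A = 1.723 − 1 = 72.3%

72.3%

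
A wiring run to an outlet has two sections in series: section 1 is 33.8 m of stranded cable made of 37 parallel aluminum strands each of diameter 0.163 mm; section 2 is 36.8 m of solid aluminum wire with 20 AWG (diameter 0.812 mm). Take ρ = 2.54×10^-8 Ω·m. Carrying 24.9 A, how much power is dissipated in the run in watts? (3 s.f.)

Section 1: A_strand = π(8.1500e-05)² = 2.087e-08 m²; R₁ = ρL/(N·A_s) = (2.54×10^-8)(33.8)/(37×2.087e-08) = 1.112 Ω
Section 2: A = π(0.812/2 mm)² = π(4.0600e-04 m)² = 5.178e-07 m²
R₂ = (2.54×10^-8)(36.8)/(5.178e-07) = 1.805 Ω
R = R₁ + R₂ = 2.917 Ω
P = I²R = (24.9)² × 2.917 = 1810 W

1810 W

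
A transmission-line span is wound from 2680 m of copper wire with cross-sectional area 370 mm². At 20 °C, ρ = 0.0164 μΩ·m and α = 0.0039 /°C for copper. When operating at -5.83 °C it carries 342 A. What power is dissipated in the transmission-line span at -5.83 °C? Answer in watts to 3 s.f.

ρ = 0.0164 μΩ·m = 1.64×10^-8 Ω·m
A = 370 mm² = 3.700e-04 m²
R₍20₎ = ρL/A = (1.64×10^-8)(2680)/(3.700e-04) = 0.1188 Ω
R₍-5.83₎ = R₍20₎(1 + αΔT) = 0.1188 × (1 + 0.0039×-25.8) = 0.1068 Ω
P = I²R = (342)² × 0.1068 = 12500 W

12500 W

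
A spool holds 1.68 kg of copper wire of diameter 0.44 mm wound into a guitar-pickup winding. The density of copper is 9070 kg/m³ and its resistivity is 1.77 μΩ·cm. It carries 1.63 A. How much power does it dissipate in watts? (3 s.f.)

ρ = 1.77 μΩ·cm = 1.77×10^-8 Ω·m
A = π(d/2)² = π(2.2000e-04 m)² = 1.5205e-07 m²
L = m/(density·A) = 1.68/(9070×1.5205e-07) = 1218 m
R = ρL/A = (1.77×10^-8)(1218)/(1.5205e-07) = 141.8 Ω
P = I²R = (1.63)² × 141.8 = 377 W

377 W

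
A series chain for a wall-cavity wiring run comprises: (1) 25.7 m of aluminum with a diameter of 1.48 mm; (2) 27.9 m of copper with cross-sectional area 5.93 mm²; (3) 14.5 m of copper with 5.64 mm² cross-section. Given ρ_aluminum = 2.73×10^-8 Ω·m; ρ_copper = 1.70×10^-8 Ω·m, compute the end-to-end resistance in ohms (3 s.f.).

0.532 Ω

Seg 1: A = π(d/2)² = π(7.4000e-04 m)² = 1.720e-06 m²
R_1 = (2.73×10^-8)(25.7)/(1.720e-06) = 0.4078 Ω
Seg 2: A = 5.93 mm² = 5.930e-06 m²
R_2 = (1.70×10^-8)(27.9)/(5.930e-06) = 0.07998 Ω
Seg 3: A = 5.64 mm² = 5.640e-06 m²
R_3 = (1.70×10^-8)(14.5)/(5.640e-06) = 0.04371 Ω
R_total = R_1 + R_2 + R_3 = 0.532 Ω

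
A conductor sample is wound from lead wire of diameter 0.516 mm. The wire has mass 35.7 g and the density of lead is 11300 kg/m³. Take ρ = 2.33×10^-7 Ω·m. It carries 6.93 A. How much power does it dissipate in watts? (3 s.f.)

A = π(d/2)² = π(2.5800e-04 m)² = 2.0912e-07 m²
L = m/(density·A) = 0.0357/(11300×2.0912e-07) = 15.11 m
R = ρL/A = (2.33×10^-7)(15.11)/(2.0912e-07) = 16.83 Ω
P = I²R = (6.93)² × 16.83 = 808 W

808 W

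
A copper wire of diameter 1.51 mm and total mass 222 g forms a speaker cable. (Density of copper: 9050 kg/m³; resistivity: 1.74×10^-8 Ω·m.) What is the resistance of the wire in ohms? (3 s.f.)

A = π(d/2)² = π(7.5500e-04 m)² = 1.7908e-06 m²
L = m/(density·A) = 0.222/(9050×1.7908e-06) = 13.7 m
R = ρL/A = (1.74×10^-8)(13.7)/(1.7908e-06) = 0.133 Ω

0.133 Ω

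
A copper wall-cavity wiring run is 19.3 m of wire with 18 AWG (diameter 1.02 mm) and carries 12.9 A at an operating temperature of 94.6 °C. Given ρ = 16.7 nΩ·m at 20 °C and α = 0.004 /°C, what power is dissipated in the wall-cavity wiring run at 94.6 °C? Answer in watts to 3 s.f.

ρ = 16.7 nΩ·m = 1.67×10^-8 Ω·m
A = π(1.02/2 mm)² = π(5.1000e-04 m)² = 8.171e-07 m²
R₍20₎ = ρL/A = (1.67×10^-8)(19.3)/(8.171e-07) = 0.3944 Ω
R₍94.6₎ = R₍20₎(1 + αΔT) = 0.3944 × (1 + 0.004×74.6) = 0.5121 Ω
P = I²R = (12.9)² × 0.5121 = 85.2 W

85.2 W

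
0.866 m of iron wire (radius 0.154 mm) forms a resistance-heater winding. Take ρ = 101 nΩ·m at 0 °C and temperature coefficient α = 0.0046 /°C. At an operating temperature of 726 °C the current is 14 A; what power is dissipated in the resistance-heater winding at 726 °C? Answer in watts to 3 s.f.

999 W

ρ = 101 nΩ·m = 1.01×10^-7 Ω·m
A = πr² = π(1.5400e-04 m)² = 7.451e-08 m²
R₍0₎ = ρL/A = (1.01×10^-7)(0.866)/(7.451e-08) = 1.174 Ω
R₍726₎ = R₍0₎(1 + αΔT) = 1.174 × (1 + 0.0046×726) = 5.094 Ω
P = I²R = (14)² × 5.094 = 999 W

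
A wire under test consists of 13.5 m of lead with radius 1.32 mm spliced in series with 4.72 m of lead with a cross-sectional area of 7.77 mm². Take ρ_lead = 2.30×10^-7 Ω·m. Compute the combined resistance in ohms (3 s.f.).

Segment 1: A = πr² = π(1.3200e-03 m)² = 5.474e-06 m²
R₁ = ρL/A = (2.30×10^-7)(13.5)/(5.474e-06) = 0.5672 Ω
Segment 2: A = 7.77 mm² = 7.770e-06 m²
R₂ = (2.30×10^-7)(4.72)/(7.770e-06) = 0.1397 Ω
R = R₁ + R₂ = 0.707 Ω

0.707 Ω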